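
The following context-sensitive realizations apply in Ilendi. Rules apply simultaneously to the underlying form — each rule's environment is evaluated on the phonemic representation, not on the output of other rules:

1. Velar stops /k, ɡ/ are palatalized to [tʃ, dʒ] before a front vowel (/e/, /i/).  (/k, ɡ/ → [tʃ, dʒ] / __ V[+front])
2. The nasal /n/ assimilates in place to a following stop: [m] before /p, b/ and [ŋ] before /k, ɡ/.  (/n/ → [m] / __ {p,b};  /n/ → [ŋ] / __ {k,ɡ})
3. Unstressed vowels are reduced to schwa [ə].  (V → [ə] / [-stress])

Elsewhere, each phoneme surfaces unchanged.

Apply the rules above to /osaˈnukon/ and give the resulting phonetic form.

[əsəˈnukən]

/o/ (word-initial): in an unstressed syllable, so rule 3 applies → [ə].
/s/ — not in any rule's target class → [s].
/a/ meets the environment for rule 3 (in an unstressed syllable) → [ə].
/n/ — between /a/ and /u/; rule 2 does not apply here → [n].
/u/ (between /n/ and /k/) fails the environment for rule 3, so it stays [u].
/k/ (between /u/ and /o/) is in the target of rule 1 but the environment (before a front vowel) is not met → [k].
/o/ (between /k/ and /n/) occurs in an unstressed syllable → [ə] by rule 3.
/n/ (word-final) fails the environment for rule 2, so it stays [n].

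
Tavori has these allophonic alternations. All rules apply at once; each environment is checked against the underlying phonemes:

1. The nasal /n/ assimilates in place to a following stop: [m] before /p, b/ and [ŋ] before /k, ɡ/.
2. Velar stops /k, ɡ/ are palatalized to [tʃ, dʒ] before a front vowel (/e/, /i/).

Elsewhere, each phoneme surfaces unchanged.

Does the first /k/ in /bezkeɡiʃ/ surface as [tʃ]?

/k/ (between /z/ and /e/) occurs before a front vowel → [tʃ] by rule 2.
The actual realization is [tʃ], which matches [tʃ].

Yes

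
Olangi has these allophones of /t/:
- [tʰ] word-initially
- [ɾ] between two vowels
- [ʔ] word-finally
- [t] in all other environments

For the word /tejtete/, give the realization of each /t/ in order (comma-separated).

[tʰ], [t], [ɾ]

Occurrence 1 (position 1): word-initially → [tʰ].
Occurrence 2 (position 4): no conditioning environment matches → elsewhere allophone [t].
Occurrence 3 (position 6): between two vowels → [ɾ].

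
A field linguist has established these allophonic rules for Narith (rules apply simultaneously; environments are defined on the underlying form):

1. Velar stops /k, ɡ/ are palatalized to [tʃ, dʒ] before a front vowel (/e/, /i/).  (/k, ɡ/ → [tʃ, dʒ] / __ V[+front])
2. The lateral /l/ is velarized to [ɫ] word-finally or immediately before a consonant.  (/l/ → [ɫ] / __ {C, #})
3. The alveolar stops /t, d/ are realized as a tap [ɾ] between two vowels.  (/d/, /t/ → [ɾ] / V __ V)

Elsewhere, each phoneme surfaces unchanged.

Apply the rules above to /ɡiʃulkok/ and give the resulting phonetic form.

/ɡ/ — word-initial, before a front vowel — surfaces as [dʒ] (rule 1).
/i/ (between /ɡ/ and /ʃ/): no rule targets it → [i].
/ʃ/ (between /i/ and /u/): no rule targets it → [ʃ].
/u/ (between /ʃ/ and /l/) is unaffected → [u].
/l/ — between /u/ and /k/, word-finally or immediately before a consonant — surfaces as [ɫ] (rule 2).
/k/ — between /l/ and /o/; rule 1 does not apply here → [k].
/o/ — not in any rule's target class → [o].
/k/ (word-final): rule 1 targets it, but not before a front vowel → unchanged [k].

[dʒiʃuɫkok]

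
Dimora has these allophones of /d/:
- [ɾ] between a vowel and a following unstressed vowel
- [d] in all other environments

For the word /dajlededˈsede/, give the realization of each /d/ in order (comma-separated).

Occurrence 1 (position 1): no conditioning environment matches → elsewhere allophone [d].
Occurrence 2 (position 6): between a vowel and a following unstressed vowel → [ɾ].
Occurrence 3 (position 8): no conditioning environment matches → elsewhere allophone [d].
Occurrence 4 (position 11): between a vowel and a following unstressed vowel → [ɾ].

[d], [ɾ], [d], [ɾ]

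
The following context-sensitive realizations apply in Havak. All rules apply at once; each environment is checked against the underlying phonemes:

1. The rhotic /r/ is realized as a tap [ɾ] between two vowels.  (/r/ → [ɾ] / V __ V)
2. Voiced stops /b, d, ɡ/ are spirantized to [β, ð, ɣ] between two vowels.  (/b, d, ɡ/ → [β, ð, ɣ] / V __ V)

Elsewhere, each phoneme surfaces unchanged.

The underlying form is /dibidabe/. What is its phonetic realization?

/d/ — word-initial; rule 2 does not apply here → [d].
/b/ meets the environment for rule 2 (between two vowels) → [β].
/d/ — between /i/ and /a/, between two vowels — surfaces as [ð] (rule 2).
Rule 2 applies to /b/ (between /a/ and /e/: between two vowels) → [β].

[diβiðaβe]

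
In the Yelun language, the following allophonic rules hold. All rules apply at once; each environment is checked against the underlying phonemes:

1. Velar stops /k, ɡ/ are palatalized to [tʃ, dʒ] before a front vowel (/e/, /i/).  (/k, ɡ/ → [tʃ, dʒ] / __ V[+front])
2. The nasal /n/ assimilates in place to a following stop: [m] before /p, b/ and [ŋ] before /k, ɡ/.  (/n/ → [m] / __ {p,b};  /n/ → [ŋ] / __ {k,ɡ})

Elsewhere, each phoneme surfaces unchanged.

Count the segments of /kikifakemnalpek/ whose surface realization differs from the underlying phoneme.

Segments that undergo a rule: /k/ → [tʃ] (rule 1); /k/ → [tʃ] (rule 1); /k/ → [tʃ] (rule 1).
All other segments surface unchanged.

3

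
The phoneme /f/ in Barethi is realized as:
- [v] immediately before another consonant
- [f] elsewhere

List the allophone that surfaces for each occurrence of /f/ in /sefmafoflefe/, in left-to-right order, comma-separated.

Occurrence 1 (position 3): immediately before another consonant → [v].
Occurrence 2 (position 6): no conditioning environment matches → elsewhere allophone [f].
Occurrence 3 (position 8): immediately before another consonant → [v].
Occurrence 4 (position 11): no conditioning environment matches → elsewhere allophone [f].

[v], [f], [v], [f]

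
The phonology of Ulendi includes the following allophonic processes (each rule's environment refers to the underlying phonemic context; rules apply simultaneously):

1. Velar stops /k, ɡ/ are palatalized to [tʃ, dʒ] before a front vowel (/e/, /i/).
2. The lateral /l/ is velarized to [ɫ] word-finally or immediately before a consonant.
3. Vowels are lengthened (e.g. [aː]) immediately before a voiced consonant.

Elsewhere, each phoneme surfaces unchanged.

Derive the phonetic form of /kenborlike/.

[tʃeːnboːrlitʃe]

/k/ meets the environment for rule 1 (before a front vowel) → [tʃ].
/e/ — between /k/ and /n/, before a voiced consonant — surfaces as [eː] (rule 3).
/n/ (between /e/ and /b/) is unaffected → [n].
/b/ — not in any rule's target class → [b].
/o/ (between /b/ and /r/): before a voiced consonant, so rule 3 applies → [oː].
/r/ (between /o/ and /l/): no rule targets it → [r].
/l/ (between /r/ and /i/) fails the environment for rule 2, so it stays [l].
/i/ (between /l/ and /k/) fails the environment for rule 3, so it stays [i].
Rule 1 applies to /k/ (between /i/ and /e/: before a front vowel) → [tʃ].
/e/ (word-final): rule 3 targets it, but not before a voiced consonant → unchanged [e].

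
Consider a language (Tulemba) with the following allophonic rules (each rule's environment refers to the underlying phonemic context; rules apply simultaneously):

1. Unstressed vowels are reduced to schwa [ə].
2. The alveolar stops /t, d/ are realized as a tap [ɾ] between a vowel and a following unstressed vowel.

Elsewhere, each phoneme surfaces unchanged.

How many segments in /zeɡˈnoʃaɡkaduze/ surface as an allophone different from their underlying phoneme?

Segments that undergo a rule: /e/ → [ə] (rule 1); /a/ → [ə] (rule 1); /a/ → [ə] (rule 1); /d/ → [ɾ] (rule 2); /u/ → [ə] (rule 1); /e/ → [ə] (rule 1).
All other segments surface unchanged.

6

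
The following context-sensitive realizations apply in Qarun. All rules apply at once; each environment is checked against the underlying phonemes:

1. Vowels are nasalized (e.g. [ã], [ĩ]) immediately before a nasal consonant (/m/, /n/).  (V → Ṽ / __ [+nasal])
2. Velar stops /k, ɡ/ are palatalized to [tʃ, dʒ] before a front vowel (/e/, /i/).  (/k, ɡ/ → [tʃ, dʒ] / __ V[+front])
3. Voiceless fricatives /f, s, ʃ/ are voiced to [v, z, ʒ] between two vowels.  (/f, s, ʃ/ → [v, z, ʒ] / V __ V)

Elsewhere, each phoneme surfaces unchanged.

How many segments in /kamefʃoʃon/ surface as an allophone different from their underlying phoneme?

Segments that undergo a rule: /a/ → [ã] (rule 1); /ʃ/ → [ʒ] (rule 3); /o/ → [õ] (rule 1).
All other segments surface unchanged.

3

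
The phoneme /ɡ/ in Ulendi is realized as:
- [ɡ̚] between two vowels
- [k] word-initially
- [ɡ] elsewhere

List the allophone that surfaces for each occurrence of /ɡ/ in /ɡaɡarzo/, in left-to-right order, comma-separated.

Occurrence 1 (position 1): word-initially → [k].
Occurrence 2 (position 3): between two vowels → [ɡ̚].

[k], [ɡ̚]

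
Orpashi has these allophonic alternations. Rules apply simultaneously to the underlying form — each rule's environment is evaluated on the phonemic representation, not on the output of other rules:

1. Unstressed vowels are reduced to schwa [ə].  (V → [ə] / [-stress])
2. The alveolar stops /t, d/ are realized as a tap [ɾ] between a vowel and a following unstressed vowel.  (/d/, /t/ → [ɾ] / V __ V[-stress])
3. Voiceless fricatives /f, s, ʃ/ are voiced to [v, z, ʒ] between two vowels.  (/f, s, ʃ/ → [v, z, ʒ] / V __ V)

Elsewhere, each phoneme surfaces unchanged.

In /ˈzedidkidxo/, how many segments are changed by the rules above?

4

Segments that undergo a rule: /d/ → [ɾ] (rule 2); /i/ → [ə] (rule 1); /i/ → [ə] (rule 1); /o/ → [ə] (rule 1).
All other segments surface unchanged.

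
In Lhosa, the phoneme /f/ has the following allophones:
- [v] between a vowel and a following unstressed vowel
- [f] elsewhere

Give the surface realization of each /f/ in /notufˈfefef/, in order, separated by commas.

Occurrence 1 (position 5): no conditioning environment matches → elsewhere allophone [f].
Occurrence 2 (position 6): no conditioning environment matches → elsewhere allophone [f].
Occurrence 3 (position 8): between a vowel and a following unstressed vowel → [v].
Occurrence 4 (position 10): no conditioning environment matches → elsewhere allophone [f].

[f], [f], [v], [f]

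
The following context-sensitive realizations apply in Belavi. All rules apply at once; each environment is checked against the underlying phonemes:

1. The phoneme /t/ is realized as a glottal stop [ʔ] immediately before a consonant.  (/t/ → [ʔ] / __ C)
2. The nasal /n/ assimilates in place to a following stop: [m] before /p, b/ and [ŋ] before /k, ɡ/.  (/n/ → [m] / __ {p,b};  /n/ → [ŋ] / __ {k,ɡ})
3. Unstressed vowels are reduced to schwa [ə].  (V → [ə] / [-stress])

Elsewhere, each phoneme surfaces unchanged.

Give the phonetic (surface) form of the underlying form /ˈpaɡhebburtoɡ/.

/a/ (between /p/ and /ɡ/): rule 3 targets it, but not in an unstressed syllable → unchanged [a].
/e/ (between /h/ and /b/) occurs in an unstressed syllable → [ə] by rule 3.
/u/ (between /b/ and /r/): in an unstressed syllable, so rule 3 applies → [ə].
/t/ (between /r/ and /o/): rule 1 targets it, but not immediately before a consonant → unchanged [t].
/o/ — between /t/ and /ɡ/, in an unstressed syllable — surfaces as [ə] (rule 3).

[ˈpaɡhəbbərtəɡ]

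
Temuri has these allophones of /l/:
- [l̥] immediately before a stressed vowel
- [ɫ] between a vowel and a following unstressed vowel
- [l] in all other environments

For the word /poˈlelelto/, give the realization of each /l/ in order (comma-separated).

Occurrence 1 (position 3): immediately before a stressed vowel → [l̥].
Occurrence 2 (position 5): between a vowel and a following unstressed vowel → [ɫ].
Occurrence 3 (position 7): no conditioning environment matches → elsewhere allophone [l].

[l̥], [ɫ], [l]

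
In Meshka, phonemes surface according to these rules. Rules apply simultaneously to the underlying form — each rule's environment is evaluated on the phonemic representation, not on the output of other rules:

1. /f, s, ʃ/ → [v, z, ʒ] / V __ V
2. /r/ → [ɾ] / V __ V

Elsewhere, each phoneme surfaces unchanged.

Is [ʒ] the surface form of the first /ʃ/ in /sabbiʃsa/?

/ʃ/ (between /i/ and /s/): rule 1 targets it, but not between two vowels → unchanged [ʃ].
The actual realization is [ʃ], not [ʒ].

No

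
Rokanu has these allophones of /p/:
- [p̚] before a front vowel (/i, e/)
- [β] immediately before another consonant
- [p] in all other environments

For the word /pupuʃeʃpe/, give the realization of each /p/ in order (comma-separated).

Occurrence 1 (position 1): no conditioning environment matches → elsewhere allophone [p].
Occurrence 2 (position 3): no conditioning environment matches → elsewhere allophone [p].
Occurrence 3 (position 8): before a front vowel (/i, e/) → [p̚].

[p], [p], [p̚]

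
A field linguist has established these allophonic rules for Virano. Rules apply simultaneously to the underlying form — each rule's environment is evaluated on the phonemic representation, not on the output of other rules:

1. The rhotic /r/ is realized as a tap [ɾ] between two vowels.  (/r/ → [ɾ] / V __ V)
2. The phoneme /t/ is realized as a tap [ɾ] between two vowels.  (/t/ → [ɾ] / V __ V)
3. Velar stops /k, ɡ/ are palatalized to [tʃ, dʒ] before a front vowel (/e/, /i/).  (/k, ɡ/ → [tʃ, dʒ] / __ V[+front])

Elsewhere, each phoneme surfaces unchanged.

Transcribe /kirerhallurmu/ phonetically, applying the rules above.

[tʃiɾerhallurmu]

/k/ (word-initial): before a front vowel, so rule 3 applies → [tʃ].
/r/ meets the environment for rule 1 (between two vowels) → [ɾ].
/r/ (between /e/ and /h/) fails the environment for rule 1, so it stays [r].
/r/ (between /u/ and /m/): rule 1 targets it, but not between two vowels → unchanged [r].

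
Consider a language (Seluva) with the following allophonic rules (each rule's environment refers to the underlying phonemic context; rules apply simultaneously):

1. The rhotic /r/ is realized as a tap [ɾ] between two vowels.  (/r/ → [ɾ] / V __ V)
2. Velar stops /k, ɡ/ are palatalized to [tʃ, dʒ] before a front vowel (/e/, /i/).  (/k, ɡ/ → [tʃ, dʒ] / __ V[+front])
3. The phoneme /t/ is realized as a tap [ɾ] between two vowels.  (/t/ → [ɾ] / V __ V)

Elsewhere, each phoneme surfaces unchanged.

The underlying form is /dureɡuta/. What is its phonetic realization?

/d/ stays [d].
/u/ (between /d/ and /r/) is unaffected → [u].
/r/ (between /u/ and /e/) occurs between two vowels → [ɾ] by rule 1.
/e/ stays [e].
/ɡ/ (between /e/ and /u/): rule 2 targets it, but not before a front vowel → unchanged [ɡ].
/u/ — not in any rule's target class → [u].
/t/ (between /u/ and /a/) occurs between two vowels → [ɾ] by rule 3.
/a/ stays [a].

[duɾeɡuɾa]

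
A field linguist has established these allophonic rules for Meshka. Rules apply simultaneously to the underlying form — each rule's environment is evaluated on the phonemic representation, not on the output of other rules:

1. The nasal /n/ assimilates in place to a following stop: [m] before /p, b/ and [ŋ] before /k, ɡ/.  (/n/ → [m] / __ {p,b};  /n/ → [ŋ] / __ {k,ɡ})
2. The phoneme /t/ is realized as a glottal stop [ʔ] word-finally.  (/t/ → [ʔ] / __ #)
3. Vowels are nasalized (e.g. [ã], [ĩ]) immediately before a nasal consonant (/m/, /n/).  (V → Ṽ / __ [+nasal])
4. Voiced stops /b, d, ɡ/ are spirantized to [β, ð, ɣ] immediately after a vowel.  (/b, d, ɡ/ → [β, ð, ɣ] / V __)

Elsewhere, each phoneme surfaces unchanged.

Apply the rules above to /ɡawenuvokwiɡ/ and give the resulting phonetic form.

[ɡawẽnuvokwiɣ]

/ɡ/ (word-initial) is in the target of rule 4 but the environment (immediately after a vowel) is not met → [ɡ].
/a/ (between /ɡ/ and /w/) is in the target of rule 3 but the environment (before a nasal consonant) is not met → [a].
/w/ (between /a/ and /e/) is unaffected → [w].
Rule 3 applies to /e/ (between /w/ and /n/: before a nasal consonant) → [ẽ].
/n/ (between /e/ and /u/) fails the environment for rule 1, so it stays [n].
/u/ (between /n/ and /v/) is in the target of rule 3 but the environment (before a nasal consonant) is not met → [u].
/v/ (between /u/ and /o/) is unaffected → [v].
/o/ — between /v/ and /k/; rule 3 does not apply here → [o].
/k/ stays [k].
/w/ (between /k/ and /i/) is unaffected → [w].
/i/ — between /w/ and /ɡ/; rule 3 does not apply here → [i].
/ɡ/ (word-final): immediately after a vowel, so rule 4 applies → [ɣ].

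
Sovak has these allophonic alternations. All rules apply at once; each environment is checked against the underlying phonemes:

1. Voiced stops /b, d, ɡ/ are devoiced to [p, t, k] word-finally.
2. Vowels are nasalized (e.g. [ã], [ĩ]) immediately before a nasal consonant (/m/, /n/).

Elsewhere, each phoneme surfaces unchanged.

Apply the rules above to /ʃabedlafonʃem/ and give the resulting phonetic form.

[ʃabedlafõnʃẽm]

/ʃ/ (word-initial): no rule targets it → [ʃ].
/a/ (between /ʃ/ and /b/) fails the environment for rule 2, so it stays [a].
/b/ (between /a/ and /e/): rule 1 targets it, but not word-finally → unchanged [b].
/e/ — between /b/ and /d/; rule 2 does not apply here → [e].
/d/ — between /e/ and /l/; rule 1 does not apply here → [d].
/l/ (between /d/ and /a/): no rule targets it → [l].
/a/ (between /l/ and /f/) fails the environment for rule 2, so it stays [a].
/f/ — not in any rule's target class → [f].
/o/ (between /f/ and /n/) occurs before a nasal consonant → [õ] by rule 2.
/n/ (between /o/ and /ʃ/): no rule targets it → [n].
/ʃ/ (between /n/ and /e/) is unaffected → [ʃ].
/e/ (between /ʃ/ and /m/): before a nasal consonant, so rule 2 applies → [ẽ].
/m/ (word-final): no rule targets it → [m].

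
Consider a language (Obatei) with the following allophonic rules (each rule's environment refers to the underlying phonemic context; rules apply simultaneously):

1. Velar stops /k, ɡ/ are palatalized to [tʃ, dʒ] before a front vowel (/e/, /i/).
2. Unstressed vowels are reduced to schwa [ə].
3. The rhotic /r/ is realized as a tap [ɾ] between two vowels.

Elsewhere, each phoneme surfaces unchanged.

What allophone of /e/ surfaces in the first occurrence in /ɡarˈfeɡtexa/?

[e]

/e/ (between /f/ and /ɡ/) is in the target of rule 2 but the environment (in an unstressed syllable) is not met → [e].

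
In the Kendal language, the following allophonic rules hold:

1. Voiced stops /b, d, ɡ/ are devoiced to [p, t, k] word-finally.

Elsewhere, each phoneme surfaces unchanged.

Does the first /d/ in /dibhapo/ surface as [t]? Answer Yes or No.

No

/d/ (word-initial) is in the target of rule 1 but the environment (word-finally) is not met → [d].
The actual realization is [d], not [t].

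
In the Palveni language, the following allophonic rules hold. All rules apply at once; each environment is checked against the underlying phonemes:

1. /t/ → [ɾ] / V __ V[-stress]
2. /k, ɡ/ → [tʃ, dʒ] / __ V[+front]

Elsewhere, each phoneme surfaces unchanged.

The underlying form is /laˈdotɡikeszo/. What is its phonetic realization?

/t/ — between /o/ and /ɡ/; rule 1 does not apply here → [t].
/ɡ/ — between /t/ and /i/, before a front vowel — surfaces as [dʒ] (rule 2).
Rule 2 applies to /k/ (between /i/ and /e/: before a front vowel) → [tʃ].

[laˈdotdʒitʃeszo]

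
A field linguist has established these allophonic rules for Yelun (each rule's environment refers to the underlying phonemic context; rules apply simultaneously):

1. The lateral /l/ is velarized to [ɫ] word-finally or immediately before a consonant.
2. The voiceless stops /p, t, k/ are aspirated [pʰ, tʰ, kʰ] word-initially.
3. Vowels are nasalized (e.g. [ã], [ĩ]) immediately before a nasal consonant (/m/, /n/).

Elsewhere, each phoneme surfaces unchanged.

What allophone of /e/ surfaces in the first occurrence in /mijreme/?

[ẽ]

/e/ — between /r/ and /m/, before a nasal consonant — surfaces as [ẽ] (rule 3).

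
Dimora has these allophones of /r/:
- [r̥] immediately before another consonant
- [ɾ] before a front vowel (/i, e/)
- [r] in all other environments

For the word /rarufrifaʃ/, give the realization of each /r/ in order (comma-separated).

Occurrence 1 (position 1): no conditioning environment matches → elsewhere allophone [r].
Occurrence 2 (position 3): no conditioning environment matches → elsewhere allophone [r].
Occurrence 3 (position 6): before a front vowel (/i, e/) → [ɾ].

[r], [r], [ɾ]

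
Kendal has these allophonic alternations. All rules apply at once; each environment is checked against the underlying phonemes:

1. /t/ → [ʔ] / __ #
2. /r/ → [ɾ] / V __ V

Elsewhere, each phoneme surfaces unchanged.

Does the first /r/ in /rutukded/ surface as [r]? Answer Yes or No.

Yes

/r/ — word-initial; rule 2 does not apply here → [r].
The actual realization is [r], which matches [r].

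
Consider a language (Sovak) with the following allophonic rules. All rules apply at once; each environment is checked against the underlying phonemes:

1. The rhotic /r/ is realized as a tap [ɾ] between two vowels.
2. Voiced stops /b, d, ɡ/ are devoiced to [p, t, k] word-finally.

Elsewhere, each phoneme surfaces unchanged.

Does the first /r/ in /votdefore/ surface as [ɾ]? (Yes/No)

/r/ (between /o/ and /e/): between two vowels, so rule 1 applies → [ɾ].
The actual realization is [ɾ], which matches [ɾ].

Yes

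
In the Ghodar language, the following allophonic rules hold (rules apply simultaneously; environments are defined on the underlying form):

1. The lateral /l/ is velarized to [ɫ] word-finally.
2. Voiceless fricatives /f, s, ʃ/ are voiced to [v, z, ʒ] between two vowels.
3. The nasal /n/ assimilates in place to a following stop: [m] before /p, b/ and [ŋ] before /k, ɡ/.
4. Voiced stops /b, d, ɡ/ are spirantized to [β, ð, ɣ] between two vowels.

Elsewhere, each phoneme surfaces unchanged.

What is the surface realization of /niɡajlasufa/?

/n/ (word-initial) is in the target of rule 3 but the environment (before a labial or velar stop) is not met → [n].
/i/ — not in any rule's target class → [i].
/ɡ/ (between /i/ and /a/): between two vowels, so rule 4 applies → [ɣ].
/a/ (between /ɡ/ and /j/): no rule targets it → [a].
/j/ stays [j].
/l/ (between /j/ and /a/) fails the environment for rule 1, so it stays [l].
/a/ (between /l/ and /s/) is unaffected → [a].
/s/ meets the environment for rule 2 (between two vowels) → [z].
/u/ stays [u].
Rule 2 applies to /f/ (between /u/ and /a/: between two vowels) → [v].
/a/ (word-final): no rule targets it → [a].

[niɣajlazuva]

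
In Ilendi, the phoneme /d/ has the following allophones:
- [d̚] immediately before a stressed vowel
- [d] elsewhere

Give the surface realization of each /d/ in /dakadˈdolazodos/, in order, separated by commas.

Occurrence 1 (position 1): no conditioning environment matches → elsewhere allophone [d].
Occurrence 2 (position 5): no conditioning environment matches → elsewhere allophone [d].
Occurrence 3 (position 6): immediately before a stressed vowel → [d̚].
Occurrence 4 (position 12): no conditioning environment matches → elsewhere allophone [d].

[d], [d], [d̚], [d]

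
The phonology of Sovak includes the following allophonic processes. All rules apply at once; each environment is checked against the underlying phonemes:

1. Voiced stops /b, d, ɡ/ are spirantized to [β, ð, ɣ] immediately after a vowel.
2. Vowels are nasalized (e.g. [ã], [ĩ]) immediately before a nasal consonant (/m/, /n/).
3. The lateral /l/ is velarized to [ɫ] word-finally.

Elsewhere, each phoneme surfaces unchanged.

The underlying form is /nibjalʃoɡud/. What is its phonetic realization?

[niβjalʃoɣuð]

/i/ (between /n/ and /b/): rule 2 targets it, but not before a nasal consonant → unchanged [i].
/b/ (between /i/ and /j/) occurs immediately after a vowel → [β] by rule 1.
/a/ (between /j/ and /l/) fails the environment for rule 2, so it stays [a].
/l/ (between /a/ and /ʃ/): rule 3 targets it, but not word-finally → unchanged [l].
/o/ (between /ʃ/ and /ɡ/) is in the target of rule 2 but the environment (before a nasal consonant) is not met → [o].
/ɡ/ — between /o/ and /u/, immediately after a vowel — surfaces as [ɣ] (rule 1).
/u/ — between /ɡ/ and /d/; rule 2 does not apply here → [u].
/d/ meets the environment for rule 1 (immediately after a vowel) → [ð].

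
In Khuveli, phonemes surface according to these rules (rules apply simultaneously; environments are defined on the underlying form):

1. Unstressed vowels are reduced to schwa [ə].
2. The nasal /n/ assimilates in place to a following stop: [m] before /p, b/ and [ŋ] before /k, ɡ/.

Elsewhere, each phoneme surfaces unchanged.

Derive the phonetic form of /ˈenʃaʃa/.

/e/ (word-initial) is in the target of rule 1 but the environment (in an unstressed syllable) is not met → [e].
/n/ — between /e/ and /ʃ/; rule 2 does not apply here → [n].
/ʃ/ (between /n/ and /a/) is unaffected → [ʃ].
/a/ (between /ʃ/ and /ʃ/) occurs in an unstressed syllable → [ə] by rule 1.
/ʃ/ (between /a/ and /a/) is unaffected → [ʃ].
/a/ — word-final, in an unstressed syllable — surfaces as [ə] (rule 1).

[ˈenʃəʃə]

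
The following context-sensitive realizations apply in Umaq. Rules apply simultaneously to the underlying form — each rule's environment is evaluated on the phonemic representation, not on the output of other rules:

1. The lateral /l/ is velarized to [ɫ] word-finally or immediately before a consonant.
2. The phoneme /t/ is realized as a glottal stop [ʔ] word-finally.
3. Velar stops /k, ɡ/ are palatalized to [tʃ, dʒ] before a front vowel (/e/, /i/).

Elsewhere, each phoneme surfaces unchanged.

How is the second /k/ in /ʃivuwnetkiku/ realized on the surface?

[k]

/k/ — between /i/ and /u/; rule 3 does not apply here → [k].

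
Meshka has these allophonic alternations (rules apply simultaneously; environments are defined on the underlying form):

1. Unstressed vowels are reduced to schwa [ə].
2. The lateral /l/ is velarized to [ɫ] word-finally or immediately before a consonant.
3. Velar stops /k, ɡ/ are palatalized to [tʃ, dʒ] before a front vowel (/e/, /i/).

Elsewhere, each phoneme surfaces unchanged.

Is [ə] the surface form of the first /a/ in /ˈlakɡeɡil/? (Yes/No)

No

/a/ (between /l/ and /k/) is in the target of rule 1 but the environment (in an unstressed syllable) is not met → [a].
The actual realization is [a], not [ə].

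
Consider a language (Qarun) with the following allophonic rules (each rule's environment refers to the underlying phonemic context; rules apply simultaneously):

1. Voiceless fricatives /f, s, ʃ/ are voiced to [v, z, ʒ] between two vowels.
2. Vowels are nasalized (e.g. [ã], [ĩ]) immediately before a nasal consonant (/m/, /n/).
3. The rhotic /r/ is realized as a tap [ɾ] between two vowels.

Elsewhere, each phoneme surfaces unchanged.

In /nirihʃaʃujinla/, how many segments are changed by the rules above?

3

Segments that undergo a rule: /r/ → [ɾ] (rule 3); /ʃ/ → [ʒ] (rule 1); /i/ → [ĩ] (rule 2).
All other segments surface unchanged.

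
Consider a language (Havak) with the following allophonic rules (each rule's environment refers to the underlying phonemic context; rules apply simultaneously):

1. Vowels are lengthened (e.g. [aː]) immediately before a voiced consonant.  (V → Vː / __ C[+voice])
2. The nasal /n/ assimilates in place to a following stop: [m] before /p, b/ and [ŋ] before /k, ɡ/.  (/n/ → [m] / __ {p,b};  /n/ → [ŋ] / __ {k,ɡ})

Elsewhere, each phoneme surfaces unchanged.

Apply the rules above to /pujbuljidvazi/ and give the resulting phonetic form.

/p/ (word-initial) is unaffected → [p].
/u/ meets the environment for rule 1 (before a voiced consonant) → [uː].
/j/ (between /u/ and /b/) is unaffected → [j].
/b/ — not in any rule's target class → [b].
/u/ meets the environment for rule 1 (before a voiced consonant) → [uː].
/l/ stays [l].
/j/ — not in any rule's target class → [j].
/i/ — between /j/ and /d/, before a voiced consonant — surfaces as [iː] (rule 1).
/d/ — not in any rule's target class → [d].
/v/ (between /d/ and /a/) is unaffected → [v].
/a/ (between /v/ and /z/) occurs before a voiced consonant → [aː] by rule 1.
/z/ (between /a/ and /i/): no rule targets it → [z].
/i/ (word-final): rule 1 targets it, but not before a voiced consonant → unchanged [i].

[puːjbuːljiːdvaːzi]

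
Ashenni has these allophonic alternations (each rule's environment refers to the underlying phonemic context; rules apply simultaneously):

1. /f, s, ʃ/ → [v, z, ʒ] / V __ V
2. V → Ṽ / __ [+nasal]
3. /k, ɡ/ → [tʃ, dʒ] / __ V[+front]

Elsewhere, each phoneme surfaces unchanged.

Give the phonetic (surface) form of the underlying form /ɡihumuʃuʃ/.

[dʒihũmuʒuʃ]

/ɡ/ meets the environment for rule 3 (before a front vowel) → [dʒ].
/i/ (between /ɡ/ and /h/) fails the environment for rule 2, so it stays [i].
/h/ stays [h].
/u/ — between /h/ and /m/, before a nasal consonant — surfaces as [ũ] (rule 2).
/m/ (between /u/ and /u/): no rule targets it → [m].
/u/ — between /m/ and /ʃ/; rule 2 does not apply here → [u].
/ʃ/ meets the environment for rule 1 (between two vowels) → [ʒ].
/u/ (between /ʃ/ and /ʃ/): rule 2 targets it, but not before a nasal consonant → unchanged [u].
/ʃ/ — word-final; rule 1 does not apply here → [ʃ].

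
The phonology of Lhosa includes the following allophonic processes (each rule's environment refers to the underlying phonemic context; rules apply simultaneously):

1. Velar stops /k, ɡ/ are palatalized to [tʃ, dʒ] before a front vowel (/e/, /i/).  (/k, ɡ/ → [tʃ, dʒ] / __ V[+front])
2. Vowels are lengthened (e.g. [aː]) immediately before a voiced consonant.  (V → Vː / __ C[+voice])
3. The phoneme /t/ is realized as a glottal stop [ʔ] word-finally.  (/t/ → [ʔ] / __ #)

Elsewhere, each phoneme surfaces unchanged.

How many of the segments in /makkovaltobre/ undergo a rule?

3

Segments that undergo a rule: /o/ → [oː] (rule 2); /a/ → [aː] (rule 2); /o/ → [oː] (rule 2).
All other segments surface unchanged.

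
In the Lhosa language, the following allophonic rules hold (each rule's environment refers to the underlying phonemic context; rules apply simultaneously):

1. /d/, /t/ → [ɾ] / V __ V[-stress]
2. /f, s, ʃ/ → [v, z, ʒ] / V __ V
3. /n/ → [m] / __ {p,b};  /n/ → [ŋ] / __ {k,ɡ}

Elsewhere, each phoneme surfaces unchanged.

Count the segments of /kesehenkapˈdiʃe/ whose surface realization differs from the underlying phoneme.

Segments that undergo a rule: /s/ → [z] (rule 2); /n/ → [ŋ] (rule 3); /ʃ/ → [ʒ] (rule 2).
All other segments surface unchanged.

3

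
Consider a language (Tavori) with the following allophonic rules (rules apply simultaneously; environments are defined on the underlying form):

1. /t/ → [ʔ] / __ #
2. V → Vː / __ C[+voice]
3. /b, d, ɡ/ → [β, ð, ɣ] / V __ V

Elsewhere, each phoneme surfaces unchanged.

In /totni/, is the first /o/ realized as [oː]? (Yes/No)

No

/o/ (between /t/ and /t/) is in the target of rule 2 but the environment (before a voiced consonant) is not met → [o].
The actual realization is [o], not [oː].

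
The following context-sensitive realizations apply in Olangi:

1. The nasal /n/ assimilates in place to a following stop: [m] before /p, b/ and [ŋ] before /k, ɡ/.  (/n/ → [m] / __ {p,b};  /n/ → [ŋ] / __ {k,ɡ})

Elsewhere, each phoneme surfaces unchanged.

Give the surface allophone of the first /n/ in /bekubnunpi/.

/n/ (between /b/ and /u/) is in the target of rule 1 but the environment (before a labial or velar stop) is not met → [n].

[n]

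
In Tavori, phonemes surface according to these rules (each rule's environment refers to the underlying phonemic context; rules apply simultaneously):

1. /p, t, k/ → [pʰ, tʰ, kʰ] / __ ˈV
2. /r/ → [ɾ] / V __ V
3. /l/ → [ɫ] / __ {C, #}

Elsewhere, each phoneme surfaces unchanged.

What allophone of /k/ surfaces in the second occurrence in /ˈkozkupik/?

/k/ (between /z/ and /u/) fails the environment for rule 1, so it stays [k].

[k]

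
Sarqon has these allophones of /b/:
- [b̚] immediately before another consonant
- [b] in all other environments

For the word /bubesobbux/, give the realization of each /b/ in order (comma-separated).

Occurrence 1 (position 1): no conditioning environment matches → elsewhere allophone [b].
Occurrence 2 (position 3): no conditioning environment matches → elsewhere allophone [b].
Occurrence 3 (position 7): immediately before another consonant → [b̚].
Occurrence 4 (position 8): no conditioning environment matches → elsewhere allophone [b].

[b], [b], [b̚], [b]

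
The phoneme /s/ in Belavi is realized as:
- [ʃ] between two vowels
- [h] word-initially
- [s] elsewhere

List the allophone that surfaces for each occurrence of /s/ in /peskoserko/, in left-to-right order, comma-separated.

[s], [ʃ]

Occurrence 1 (position 3): no conditioning environment matches → elsewhere allophone [s].
Occurrence 2 (position 6): between two vowels → [ʃ].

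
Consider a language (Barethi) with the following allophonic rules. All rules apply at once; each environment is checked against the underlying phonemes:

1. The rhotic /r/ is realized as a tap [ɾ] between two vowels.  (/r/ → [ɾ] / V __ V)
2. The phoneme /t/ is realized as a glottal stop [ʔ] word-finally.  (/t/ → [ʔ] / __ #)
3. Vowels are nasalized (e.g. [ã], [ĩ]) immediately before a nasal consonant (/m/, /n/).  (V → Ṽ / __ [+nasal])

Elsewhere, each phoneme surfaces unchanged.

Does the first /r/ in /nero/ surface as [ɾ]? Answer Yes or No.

/r/ (between /e/ and /o/): between two vowels, so rule 1 applies → [ɾ].
The actual realization is [ɾ], which matches [ɾ].

Yes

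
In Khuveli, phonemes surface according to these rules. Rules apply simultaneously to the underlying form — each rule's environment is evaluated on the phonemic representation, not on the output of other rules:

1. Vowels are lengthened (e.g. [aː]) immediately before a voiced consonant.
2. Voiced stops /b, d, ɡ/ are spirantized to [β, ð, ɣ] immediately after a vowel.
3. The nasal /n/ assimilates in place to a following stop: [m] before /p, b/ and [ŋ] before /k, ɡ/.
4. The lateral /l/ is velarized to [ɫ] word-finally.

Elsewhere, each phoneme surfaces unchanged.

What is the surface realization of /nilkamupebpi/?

/n/ (word-initial) is in the target of rule 3 but the environment (before a labial or velar stop) is not met → [n].
/i/ meets the environment for rule 1 (before a voiced consonant) → [iː].
/l/ (between /i/ and /k/): rule 4 targets it, but not word-finally → unchanged [l].
/k/ stays [k].
/a/ (between /k/ and /m/): before a voiced consonant, so rule 1 applies → [aː].
/m/ (between /a/ and /u/): no rule targets it → [m].
/u/ (between /m/ and /p/): rule 1 targets it, but not before a voiced consonant → unchanged [u].
/p/ (between /u/ and /e/): no rule targets it → [p].
/e/ (between /p/ and /b/): before a voiced consonant, so rule 1 applies → [eː].
/b/ (between /e/ and /p/) occurs immediately after a vowel → [β] by rule 2.
/p/ stays [p].
/i/ (word-final) is in the target of rule 1 but the environment (before a voiced consonant) is not met → [i].

[niːlkaːmupeːβpi]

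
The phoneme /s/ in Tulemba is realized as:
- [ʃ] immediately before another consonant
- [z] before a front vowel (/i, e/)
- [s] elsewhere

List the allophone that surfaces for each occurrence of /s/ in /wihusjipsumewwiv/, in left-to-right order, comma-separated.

[ʃ], [s]

Occurrence 1 (position 5): immediately before another consonant → [ʃ].
Occurrence 2 (position 9): no conditioning environment matches → elsewhere allophone [s].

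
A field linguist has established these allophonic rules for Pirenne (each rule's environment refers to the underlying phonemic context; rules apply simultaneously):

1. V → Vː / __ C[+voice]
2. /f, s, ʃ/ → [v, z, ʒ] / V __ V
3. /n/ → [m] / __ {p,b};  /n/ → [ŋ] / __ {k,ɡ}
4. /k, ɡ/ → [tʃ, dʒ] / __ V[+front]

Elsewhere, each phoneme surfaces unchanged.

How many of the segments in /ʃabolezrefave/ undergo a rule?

5

Segments that undergo a rule: /a/ → [aː] (rule 1); /o/ → [oː] (rule 1); /e/ → [eː] (rule 1); /f/ → [v] (rule 2); /a/ → [aː] (rule 1).
All other segments surface unchanged.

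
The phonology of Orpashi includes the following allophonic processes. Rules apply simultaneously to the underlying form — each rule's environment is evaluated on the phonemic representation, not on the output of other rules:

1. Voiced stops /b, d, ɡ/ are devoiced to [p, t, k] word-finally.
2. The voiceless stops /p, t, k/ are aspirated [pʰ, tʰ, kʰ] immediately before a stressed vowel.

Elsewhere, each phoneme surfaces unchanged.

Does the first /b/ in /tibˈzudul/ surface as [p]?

No

/b/ — between /i/ and /z/; rule 1 does not apply here → [b].
The actual realization is [b], not [p].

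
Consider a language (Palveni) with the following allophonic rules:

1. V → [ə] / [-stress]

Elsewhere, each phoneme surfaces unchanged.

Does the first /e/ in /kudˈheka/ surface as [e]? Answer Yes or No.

Yes

/e/ (between /h/ and /k/) is in the target of rule 1 but the environment (in an unstressed syllable) is not met → [e].
The actual realization is [e], which matches [e].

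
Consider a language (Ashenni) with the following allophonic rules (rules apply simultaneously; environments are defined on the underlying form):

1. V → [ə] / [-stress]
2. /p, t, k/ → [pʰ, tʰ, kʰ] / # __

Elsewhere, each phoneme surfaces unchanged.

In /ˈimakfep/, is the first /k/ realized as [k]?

Yes

/k/ (between /a/ and /f/) is in the target of rule 2 but the environment (word-initially) is not met → [k].
The actual realization is [k], which matches [k].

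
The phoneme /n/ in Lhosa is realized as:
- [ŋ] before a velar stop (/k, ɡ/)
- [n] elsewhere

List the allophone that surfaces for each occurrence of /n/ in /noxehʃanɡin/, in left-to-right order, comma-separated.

[n], [ŋ], [n]

Occurrence 1 (position 1): no conditioning environment matches → elsewhere allophone [n].
Occurrence 2 (position 8): before a velar stop → [ŋ].
Occurrence 3 (position 11): no conditioning environment matches → elsewhere allophone [n].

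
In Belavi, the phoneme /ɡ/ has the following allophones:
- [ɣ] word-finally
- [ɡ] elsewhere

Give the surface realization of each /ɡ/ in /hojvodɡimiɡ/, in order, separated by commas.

[ɡ], [ɣ]

Occurrence 1 (position 7): no conditioning environment matches → elsewhere allophone [ɡ].
Occurrence 2 (position 11): word-finally → [ɣ].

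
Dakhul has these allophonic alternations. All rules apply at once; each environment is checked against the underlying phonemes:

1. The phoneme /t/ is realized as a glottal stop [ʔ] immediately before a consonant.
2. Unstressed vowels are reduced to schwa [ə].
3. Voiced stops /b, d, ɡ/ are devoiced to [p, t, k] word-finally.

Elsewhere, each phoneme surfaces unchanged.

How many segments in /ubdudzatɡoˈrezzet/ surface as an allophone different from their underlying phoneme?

Segments that undergo a rule: /u/ → [ə] (rule 2); /u/ → [ə] (rule 2); /a/ → [ə] (rule 2); /t/ → [ʔ] (rule 1); /o/ → [ə] (rule 2); /e/ → [ə] (rule 2).
All other segments surface unchanged.

6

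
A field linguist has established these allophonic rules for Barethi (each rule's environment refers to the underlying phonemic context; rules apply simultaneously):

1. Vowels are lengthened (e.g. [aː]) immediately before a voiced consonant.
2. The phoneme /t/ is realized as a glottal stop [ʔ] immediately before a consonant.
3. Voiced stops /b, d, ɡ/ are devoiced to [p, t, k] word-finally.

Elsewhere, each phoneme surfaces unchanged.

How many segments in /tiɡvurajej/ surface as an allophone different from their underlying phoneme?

Segments that undergo a rule: /i/ → [iː] (rule 1); /u/ → [uː] (rule 1); /a/ → [aː] (rule 1); /e/ → [eː] (rule 1).
All other segments surface unchanged.

4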